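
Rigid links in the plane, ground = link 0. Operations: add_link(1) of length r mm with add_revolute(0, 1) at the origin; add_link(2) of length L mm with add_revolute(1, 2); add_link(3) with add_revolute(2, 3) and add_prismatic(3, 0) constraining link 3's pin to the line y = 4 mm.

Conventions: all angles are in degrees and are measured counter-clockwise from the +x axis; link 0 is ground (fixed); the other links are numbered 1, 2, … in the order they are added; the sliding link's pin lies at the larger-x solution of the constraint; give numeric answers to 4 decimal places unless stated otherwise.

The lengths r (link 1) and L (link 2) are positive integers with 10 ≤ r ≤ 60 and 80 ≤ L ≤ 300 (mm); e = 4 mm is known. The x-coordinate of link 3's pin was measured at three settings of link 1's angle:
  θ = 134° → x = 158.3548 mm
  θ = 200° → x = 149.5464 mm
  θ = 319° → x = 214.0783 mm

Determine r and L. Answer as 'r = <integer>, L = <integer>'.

constraint per measurement: (x − r cos θ)² + (r sin θ − e)² = L²
subtracting the θ₁ and θ₂ equations cancels the r² and L² terms:
r = (x₁² − x₂²) / (2[(x₁cos θ₁ + e sin θ₁) − (x₂cos θ₂ + e sin θ₂)]) = 39.0001 → r = 39
L² = (x₁ − r cos θ₁)² + (r sin θ₁ − e)² = 34969.0027 → L = 187.0000 → L = 187
check at θ₃=319°: x = 214.0783 (printed 214.0783) ✓

r = 39, L = 187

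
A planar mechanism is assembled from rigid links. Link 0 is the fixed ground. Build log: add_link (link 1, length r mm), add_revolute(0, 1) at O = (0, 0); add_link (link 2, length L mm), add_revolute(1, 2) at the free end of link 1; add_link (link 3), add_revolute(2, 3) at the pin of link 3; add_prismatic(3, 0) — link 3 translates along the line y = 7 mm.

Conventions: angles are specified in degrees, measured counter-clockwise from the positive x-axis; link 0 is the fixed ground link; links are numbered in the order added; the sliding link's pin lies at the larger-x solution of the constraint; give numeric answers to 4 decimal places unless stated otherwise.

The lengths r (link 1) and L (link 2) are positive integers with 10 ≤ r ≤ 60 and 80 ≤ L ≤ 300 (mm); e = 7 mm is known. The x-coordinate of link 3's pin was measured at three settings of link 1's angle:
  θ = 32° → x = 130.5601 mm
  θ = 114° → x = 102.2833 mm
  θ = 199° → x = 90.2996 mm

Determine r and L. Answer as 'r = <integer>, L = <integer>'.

constraint per measurement: (x − r cos θ)² + (r sin θ − e)² = L²
subtracting the θ₁ and θ₂ equations cancels the r² and L² terms:
r = (x₁² − x₂²) / (2[(x₁cos θ₁ + e sin θ₁) − (x₂cos θ₂ + e sin θ₂)]) = 21.9999 → r = 22
L² = (x₁ − r cos θ₁)² + (r sin θ₁ − e)² = 12543.9898 → L = 112.0000 → L = 112
check at θ₃=199°: x = 90.2996 (printed 90.2996) ✓

r = 22, L = 112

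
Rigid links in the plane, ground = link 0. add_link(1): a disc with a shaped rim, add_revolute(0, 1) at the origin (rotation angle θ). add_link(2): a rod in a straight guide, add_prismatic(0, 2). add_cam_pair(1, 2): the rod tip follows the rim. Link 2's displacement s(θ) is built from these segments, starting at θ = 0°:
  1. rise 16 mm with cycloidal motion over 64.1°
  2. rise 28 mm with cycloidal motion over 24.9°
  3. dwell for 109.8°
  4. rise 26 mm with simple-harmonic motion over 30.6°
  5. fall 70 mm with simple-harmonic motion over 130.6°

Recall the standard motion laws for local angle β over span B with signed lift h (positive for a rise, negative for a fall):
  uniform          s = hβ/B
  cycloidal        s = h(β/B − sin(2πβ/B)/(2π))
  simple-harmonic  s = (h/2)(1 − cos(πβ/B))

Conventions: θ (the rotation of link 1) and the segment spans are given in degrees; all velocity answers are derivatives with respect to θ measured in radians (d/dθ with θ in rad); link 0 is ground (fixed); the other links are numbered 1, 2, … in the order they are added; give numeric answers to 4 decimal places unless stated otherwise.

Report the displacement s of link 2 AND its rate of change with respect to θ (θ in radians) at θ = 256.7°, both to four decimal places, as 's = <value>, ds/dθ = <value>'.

segment 1 (0° to 64.1°, cycloidal, h = 16) is passed completely: s = 0.0000 + (16) = 16.0000
segment 2 (64.1° to 89°, cycloidal, h = 28) is passed completely: s = 16.0000 + (28) = 44.0000
segment 3 (89° to 198.8°, dwell): s unchanged at 44.0000
segment 4 (198.8° to 229.4°, simple-harmonic, h = 26) is passed completely: s = 44.0000 + (26) = 70.0000
θ = 256.7° falls in segment 5 (229.4° to 360°, simple-harmonic, h = -70): β = 256.7 − 229.4 = 27.3°, B = 130.6°; Δs = -70/2·(1 − cos(π·0.2090)) = -7.2797; s = 70.0000 − 7.2797 = 62.7203
velocity in seg [229.4°–360°] (simple-harmonic), θ in radians: β = 27.3° = 0.4765 rad, B = 130.6° = 2.2794 rad; ds/dθ = (πh/(2B)) sin(πβ/B) = (π·(-70)/(2·2.2794)) sin(π·0.2090) = -29.450297 mm/rad

s = 62.7203, ds/dθ = -29.4503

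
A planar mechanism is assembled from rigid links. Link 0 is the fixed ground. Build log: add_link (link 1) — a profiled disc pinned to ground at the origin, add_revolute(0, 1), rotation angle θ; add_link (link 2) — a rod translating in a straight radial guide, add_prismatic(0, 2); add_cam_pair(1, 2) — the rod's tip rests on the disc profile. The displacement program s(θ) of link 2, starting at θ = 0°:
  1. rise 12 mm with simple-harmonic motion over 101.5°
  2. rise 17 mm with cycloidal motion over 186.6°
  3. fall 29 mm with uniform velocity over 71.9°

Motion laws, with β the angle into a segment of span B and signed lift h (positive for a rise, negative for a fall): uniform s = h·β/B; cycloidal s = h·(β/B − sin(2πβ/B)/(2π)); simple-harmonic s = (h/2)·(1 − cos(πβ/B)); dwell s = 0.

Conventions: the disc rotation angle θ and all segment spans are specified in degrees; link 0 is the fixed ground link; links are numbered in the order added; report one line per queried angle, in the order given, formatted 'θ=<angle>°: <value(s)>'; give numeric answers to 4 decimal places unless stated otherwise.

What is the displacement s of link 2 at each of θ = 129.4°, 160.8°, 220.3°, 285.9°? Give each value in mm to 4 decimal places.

seg 1 [0°–101.5°] simple-harmonic, h=12: full span → s += 12 → s = 12.0000
seg 2 [101.5°–288.1°] cycloidal, h=17: θ=129.4° here. β=27.9, B=186.6. 17·(0.1495 − sin(2π·0.1495)/(2π)) = 0.3577 → s = 12.3577
seg 2 [101.5°–288.1°] cycloidal, h=17: θ=160.8° here. β=59.3, B=186.6. 17·(0.3178 − sin(2π·0.3178)/(2π)) = 2.9386 → s = 14.9386
seg 2 [101.5°–288.1°] cycloidal, h=17: θ=220.3° here. β=118.8, B=186.6. 17·(0.6367 − sin(2π·0.6367)/(2π)) = 12.8712 → s = 24.8712
seg 2 [101.5°–288.1°] cycloidal, h=17: θ=285.9° here. β=184.4, B=186.6. 17·(0.9882 − sin(2π·0.9882)/(2π)) = 16.9998 → s = 28.9998

θ=129.4°: 12.3577
θ=160.8°: 14.9386
θ=220.3°: 24.8712
θ=285.9°: 28.9998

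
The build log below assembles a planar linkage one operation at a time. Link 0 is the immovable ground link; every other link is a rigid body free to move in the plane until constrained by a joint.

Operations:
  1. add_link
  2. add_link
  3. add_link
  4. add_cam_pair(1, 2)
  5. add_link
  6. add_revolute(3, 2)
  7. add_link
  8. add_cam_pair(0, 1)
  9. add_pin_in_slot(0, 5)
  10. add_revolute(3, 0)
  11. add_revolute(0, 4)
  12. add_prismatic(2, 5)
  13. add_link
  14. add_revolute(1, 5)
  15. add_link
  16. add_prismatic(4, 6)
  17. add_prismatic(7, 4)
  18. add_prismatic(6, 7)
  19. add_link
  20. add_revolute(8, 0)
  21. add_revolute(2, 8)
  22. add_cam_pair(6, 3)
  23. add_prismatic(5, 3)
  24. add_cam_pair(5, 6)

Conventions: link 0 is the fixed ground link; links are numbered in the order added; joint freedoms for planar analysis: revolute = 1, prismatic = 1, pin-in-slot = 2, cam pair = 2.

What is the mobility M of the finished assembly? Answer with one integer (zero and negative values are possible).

L=1 J1=0 J2=0
add link → L=2 J1=0 J2=0
add link → L=3 J1=0 J2=0
add link → L=4 J1=0 J2=0
C@1,2 dof=2 J2 → L=4 J1=0 J2=1
add link → L=5 J1=0 J2=1
R@3,2 dof=1 J1 → L=5 J1=1 J2=1
add link → L=6 J1=1 J2=1
C@0,1 dof=2 J2 → L=6 J1=1 J2=2
PS@0,5 dof=2 J2 → L=6 J1=1 J2=3
R@3,0 dof=1 J1 → L=6 J1=2 J2=3
R@0,4 dof=1 J1 → L=6 J1=3 J2=3
P@2,5 dof=1 J1 → L=6 J1=4 J2=3
add link → L=7 J1=4 J2=3
R@1,5 dof=1 J1 → L=7 J1=5 J2=3
add link → L=8 J1=5 J2=3
P@4,6 dof=1 J1 → L=8 J1=6 J2=3
P@7,4 dof=1 J1 → L=8 J1=7 J2=3
P@6,7 dof=1 J1 → L=8 J1=8 J2=3
add link → L=9 J1=8 J2=3
R@8,0 dof=1 J1 → L=9 J1=9 J2=3
R@2,8 dof=1 J1 → L=9 J1=10 J2=3
C@6,3 dof=2 J2 → L=9 J1=10 J2=4
P@5,3 dof=1 J1 → L=9 J1=11 J2=4
C@5,6 dof=2 J2 → L=9 J1=11 J2=5
M=3(L−1)−2J1−J2=3·8−2·11−5=-3

M = -3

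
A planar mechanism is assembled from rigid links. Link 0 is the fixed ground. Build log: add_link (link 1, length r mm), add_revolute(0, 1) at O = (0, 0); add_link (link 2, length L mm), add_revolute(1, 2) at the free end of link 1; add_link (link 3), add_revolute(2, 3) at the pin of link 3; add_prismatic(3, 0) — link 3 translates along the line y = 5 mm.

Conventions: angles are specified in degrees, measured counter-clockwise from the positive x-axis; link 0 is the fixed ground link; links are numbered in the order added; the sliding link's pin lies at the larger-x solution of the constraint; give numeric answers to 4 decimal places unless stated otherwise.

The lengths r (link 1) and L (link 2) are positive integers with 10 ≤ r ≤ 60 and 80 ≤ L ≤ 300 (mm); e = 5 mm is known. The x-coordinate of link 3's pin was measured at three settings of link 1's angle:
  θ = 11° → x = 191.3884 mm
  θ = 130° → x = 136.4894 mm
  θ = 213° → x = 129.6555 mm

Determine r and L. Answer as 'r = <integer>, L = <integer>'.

constraint per measurement: (x − r cos θ)² + (r sin θ − e)² = L²
subtracting the θ₁ and θ₂ equations cancels the r² and L² terms:
r = (x₁² − x₂²) / (2[(x₁cos θ₁ + e sin θ₁) − (x₂cos θ₂ + e sin θ₂)]) = 33.0000 → r = 33
L² = (x₁ − r cos θ₁)² + (r sin θ₁ − e)² = 25280.9970 → L = 159.0000 → L = 159
check at θ₃=213°: x = 129.6555 (printed 129.6555) ✓

r = 33, L = 159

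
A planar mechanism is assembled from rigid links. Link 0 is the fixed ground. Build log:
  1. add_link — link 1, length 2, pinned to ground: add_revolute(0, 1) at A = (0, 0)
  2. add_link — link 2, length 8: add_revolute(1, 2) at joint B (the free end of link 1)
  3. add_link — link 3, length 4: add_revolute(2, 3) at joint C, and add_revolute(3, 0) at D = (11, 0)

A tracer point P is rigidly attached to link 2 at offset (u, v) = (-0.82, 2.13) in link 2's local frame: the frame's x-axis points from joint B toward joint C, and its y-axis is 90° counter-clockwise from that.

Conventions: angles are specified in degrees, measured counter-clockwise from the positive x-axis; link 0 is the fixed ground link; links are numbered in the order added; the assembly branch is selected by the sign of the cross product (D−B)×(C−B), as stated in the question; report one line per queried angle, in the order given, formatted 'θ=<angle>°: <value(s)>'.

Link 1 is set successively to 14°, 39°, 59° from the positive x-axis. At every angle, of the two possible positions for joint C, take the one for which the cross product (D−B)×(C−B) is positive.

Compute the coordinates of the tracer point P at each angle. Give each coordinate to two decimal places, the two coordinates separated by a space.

A=(0,0), D=(11.00,0)
θ=14°: B = A + 2.00·(cos14°, sin14°) = (1.9406, 0.4838)
θ=14°: |BD| = 9.0723
θ=14°: circle(B,8.00) ∩ circle(D,4.00): a=7.1816, h=3.5249
θ=14°:   candidates: C₊=(9.2999,3.6207) cross=31.979; C₋=(8.9239,-3.4191) cross=-31.979
θ=14°:   branch + wants cross > 0 → take C=(9.2999,3.6207) (cross=31.979)
θ=14°: ex = (C−B)/|BC| = (0.9199,0.3921); ey = (-0.3921,0.9199)
θ=14°: P = B + -0.82·ex + 2.13·ey = (0.3511,2.1217)
θ=39°: B = A + 2.00·(cos39°, sin39°) = (1.5543, 1.2586)
θ=39°: |BD| = 9.5292
θ=39°: circle(B,8.00) ∩ circle(D,4.00): a=7.2832, h=3.3099
θ=39°:   candidates: C₊=(9.2108,3.5776) cross=31.541; C₋=(8.3365,-2.9842) cross=-31.541
θ=39°:   branch + wants cross > 0 → take C=(9.2108,3.5776) (cross=31.541)
θ=39°: ex = (C−B)/|BC| = (0.9571,0.2899); ey = (-0.2899,0.9571)
θ=39°: P = B + -0.82·ex + 2.13·ey = (0.1521,3.0595)
θ=59°: B = A + 2.00·(cos59°, sin59°) = (1.0301, 1.7143)
θ=59°: |BD| = 10.1162
θ=59°: circle(B,8.00) ∩ circle(D,4.00): a=7.4305, h=2.9643
θ=59°:   candidates: C₊=(8.8555,3.3765) cross=29.987; C₋=(7.8508,-2.4663) cross=-29.987
θ=59°:   branch + wants cross > 0 → take C=(8.8555,3.3765) (cross=29.987)
θ=59°: ex = (C−B)/|BC| = (0.9782,0.2078); ey = (-0.2078,0.9782)
θ=59°: P = B + -0.82·ex + 2.13·ey = (-0.2146,3.6275)

θ=14°: 0.35 2.12
θ=39°: 0.15 3.06
θ=59°: -0.21 3.63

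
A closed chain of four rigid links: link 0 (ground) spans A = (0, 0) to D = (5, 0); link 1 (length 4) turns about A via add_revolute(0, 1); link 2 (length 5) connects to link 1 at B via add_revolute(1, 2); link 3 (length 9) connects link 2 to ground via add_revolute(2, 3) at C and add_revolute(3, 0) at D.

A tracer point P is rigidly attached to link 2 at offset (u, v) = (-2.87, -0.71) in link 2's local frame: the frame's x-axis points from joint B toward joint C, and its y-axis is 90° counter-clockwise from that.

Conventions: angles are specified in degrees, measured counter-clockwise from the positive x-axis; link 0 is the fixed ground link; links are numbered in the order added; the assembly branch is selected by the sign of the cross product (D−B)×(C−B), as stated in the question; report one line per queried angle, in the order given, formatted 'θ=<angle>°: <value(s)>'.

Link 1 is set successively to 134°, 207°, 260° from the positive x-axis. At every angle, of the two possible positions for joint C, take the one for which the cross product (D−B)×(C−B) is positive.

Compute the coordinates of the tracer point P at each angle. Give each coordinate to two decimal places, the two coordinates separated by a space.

A=(0,0), D=(5.00,0)
θ=134°: B = A + 4.00·(cos134°, sin134°) = (-2.7786, 2.8774)
θ=134°: |BD| = 8.2938
θ=134°: circle(B,5.00) ∩ circle(D,9.00): a=0.7708, h=4.9402
θ=134°:   candidates: C₊=(-0.3418,7.2433) cross=40.973; C₋=(-3.7696,-2.0235) cross=-40.973
θ=134°:   branch + wants cross > 0 → take C=(-0.3418,7.2433) (cross=40.973)
θ=134°: ex = (C−B)/|BC| = (0.4874,0.8732); ey = (-0.8732,0.4874)
θ=134°: P = B + -2.87·ex + -0.71·ey = (-3.5574,0.0253)
θ=207°: B = A + 4.00·(cos207°, sin207°) = (-3.5640, -1.8160)
θ=207°: |BD| = 8.7544
θ=207°: circle(B,5.00) ∩ circle(D,9.00): a=1.1788, h=4.8590
θ=207°:   candidates: C₊=(-3.4187,3.1819) cross=42.538; C₋=(-1.4029,-6.3248) cross=-42.538
θ=207°:   branch + wants cross > 0 → take C=(-3.4187,3.1819) (cross=42.538)
θ=207°: ex = (C−B)/|BC| = (0.0291,0.9996); ey = (-0.9996,0.0291)
θ=207°: P = B + -2.87·ex + -0.71·ey = (-2.9377,-4.7054)
θ=260°: B = A + 4.00·(cos260°, sin260°) = (-0.6946, -3.9392)
θ=260°: |BD| = 6.9243
θ=260°: circle(B,5.00) ∩ circle(D,9.00): a=-0.5816, h=4.9661
θ=260°:   candidates: C₊=(-3.9981,-0.1860) cross=34.386; C₋=(1.6523,-8.3542) cross=-34.386
θ=260°:   branch + wants cross > 0 → take C=(-3.9981,-0.1860) (cross=34.386)
θ=260°: ex = (C−B)/|BC| = (-0.6607,0.7507); ey = (-0.7507,-0.6607)
θ=260°: P = B + -2.87·ex + -0.71·ey = (1.7346,-5.6245)

θ=134°: -3.56 0.03
θ=207°: -2.94 -4.71
θ=260°: 1.73 -5.62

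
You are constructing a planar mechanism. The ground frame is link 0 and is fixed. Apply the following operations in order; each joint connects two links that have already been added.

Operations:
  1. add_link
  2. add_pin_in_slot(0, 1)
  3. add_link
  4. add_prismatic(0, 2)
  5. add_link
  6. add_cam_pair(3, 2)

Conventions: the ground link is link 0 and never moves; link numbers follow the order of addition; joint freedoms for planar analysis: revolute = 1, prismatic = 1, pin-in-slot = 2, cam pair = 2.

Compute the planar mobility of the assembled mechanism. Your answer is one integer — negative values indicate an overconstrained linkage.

ground; <1,0,0>
#1 <2,0,0>
PS:0↔1 J2 <2,0,1>
#2 <3,0,1>
P:0↔2 J1 <3,1,1>
#3 <4,1,1>
C:3↔2 J2 <4,1,2>
3×3 − 2×1 − 1×2 = 5

M = 5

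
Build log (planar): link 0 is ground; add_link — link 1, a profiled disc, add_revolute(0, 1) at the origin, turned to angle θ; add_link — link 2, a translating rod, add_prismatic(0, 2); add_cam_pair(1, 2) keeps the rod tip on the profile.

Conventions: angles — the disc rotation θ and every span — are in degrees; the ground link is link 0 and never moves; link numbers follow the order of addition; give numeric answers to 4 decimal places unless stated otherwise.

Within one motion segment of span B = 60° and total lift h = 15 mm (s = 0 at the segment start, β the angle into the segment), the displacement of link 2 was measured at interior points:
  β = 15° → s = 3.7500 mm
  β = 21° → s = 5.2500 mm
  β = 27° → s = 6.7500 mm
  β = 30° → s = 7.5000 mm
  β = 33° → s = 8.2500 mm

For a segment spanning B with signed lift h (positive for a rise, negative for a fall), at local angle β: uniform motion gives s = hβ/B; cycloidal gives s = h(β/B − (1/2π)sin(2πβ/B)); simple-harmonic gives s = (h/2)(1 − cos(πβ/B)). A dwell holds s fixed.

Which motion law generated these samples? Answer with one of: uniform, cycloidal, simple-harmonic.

candidates at β/B = r: uniform s = h·r (linear in β); cycloidal s = h·(r − sin(2πr)/(2π)); simple-harmonic s = (h/2)(1 − cos(πr))
β=15°: printed 3.7500 | uniform 3.7500, cycloidal 1.3627, simple-harmonic 2.1967
β=21°: printed 5.2500 | uniform 5.2500, cycloidal 3.3186, simple-harmonic 4.0951
β=27°: printed 6.7500 | uniform 6.7500, cycloidal 6.0123, simple-harmonic 6.3267
β=30°: printed 7.5000 | uniform 7.5000, cycloidal 7.5000, simple-harmonic 7.5000
β=33°: printed 8.2500 | uniform 8.2500, cycloidal 8.9877, simple-harmonic 8.6733
only one law matches every sample → uniform

uniform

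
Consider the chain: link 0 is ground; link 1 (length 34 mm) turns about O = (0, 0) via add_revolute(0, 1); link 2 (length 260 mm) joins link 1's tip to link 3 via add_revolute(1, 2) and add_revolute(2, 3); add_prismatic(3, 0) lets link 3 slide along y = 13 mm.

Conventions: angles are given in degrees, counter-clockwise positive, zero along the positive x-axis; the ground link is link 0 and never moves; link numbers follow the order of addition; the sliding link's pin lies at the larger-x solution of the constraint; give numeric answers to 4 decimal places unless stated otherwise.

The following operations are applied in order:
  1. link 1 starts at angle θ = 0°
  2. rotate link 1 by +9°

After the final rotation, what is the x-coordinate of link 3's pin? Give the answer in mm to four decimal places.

geometry: r = 34 mm, L = 260 mm, e = 13 mm; θ starts at 0°
rotate link 1 by +9°: θ ← 0° +9° = 9°
crank pin P = (r cos θ, r sin θ) = (33.581404, 5.318772)
h = r sin θ − e = 5.318772 − 13 = -7.681228
x = r cos θ + √(L² − h²) = 33.581404 + 259.886511 = 293.467915

293.4679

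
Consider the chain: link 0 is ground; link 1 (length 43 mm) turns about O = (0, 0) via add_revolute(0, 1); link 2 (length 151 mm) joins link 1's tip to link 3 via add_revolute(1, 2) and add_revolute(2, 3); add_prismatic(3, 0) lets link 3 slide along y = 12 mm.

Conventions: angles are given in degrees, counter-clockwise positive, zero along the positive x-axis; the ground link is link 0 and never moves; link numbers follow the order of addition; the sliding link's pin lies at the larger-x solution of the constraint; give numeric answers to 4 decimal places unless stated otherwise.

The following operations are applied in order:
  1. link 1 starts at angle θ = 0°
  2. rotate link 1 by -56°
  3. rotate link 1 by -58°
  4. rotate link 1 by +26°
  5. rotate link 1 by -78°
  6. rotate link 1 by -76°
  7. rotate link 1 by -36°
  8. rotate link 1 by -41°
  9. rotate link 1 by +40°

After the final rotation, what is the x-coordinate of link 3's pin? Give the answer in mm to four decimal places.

geometry: r = 43 mm, L = 151 mm, e = 12 mm; θ starts at 0°
rotate link 1 by -56°: θ ← 0° -56° = -56°
rotate link 1 by -58°: θ ← -56° -58° = -114°
rotate link 1 by +26°: θ ← -114° +26° = -88°
rotate link 1 by -78°: θ ← -88° -78° = -166°
rotate link 1 by -76°: θ ← -166° -76° = -242°
rotate link 1 by -36°: θ ← -242° -36° = -278°
rotate link 1 by -41°: θ ← -278° -41° = -319°
rotate link 1 by +40°: θ ← -319° +40° = -279°
crank pin P = (r cos θ, r sin θ) = (6.726682, 42.470599)
h = r sin θ − e = 42.470599 − 12 = 30.470599
x = r cos θ + √(L² − h²) = 6.726682 + 147.893687 = 154.620369

154.6204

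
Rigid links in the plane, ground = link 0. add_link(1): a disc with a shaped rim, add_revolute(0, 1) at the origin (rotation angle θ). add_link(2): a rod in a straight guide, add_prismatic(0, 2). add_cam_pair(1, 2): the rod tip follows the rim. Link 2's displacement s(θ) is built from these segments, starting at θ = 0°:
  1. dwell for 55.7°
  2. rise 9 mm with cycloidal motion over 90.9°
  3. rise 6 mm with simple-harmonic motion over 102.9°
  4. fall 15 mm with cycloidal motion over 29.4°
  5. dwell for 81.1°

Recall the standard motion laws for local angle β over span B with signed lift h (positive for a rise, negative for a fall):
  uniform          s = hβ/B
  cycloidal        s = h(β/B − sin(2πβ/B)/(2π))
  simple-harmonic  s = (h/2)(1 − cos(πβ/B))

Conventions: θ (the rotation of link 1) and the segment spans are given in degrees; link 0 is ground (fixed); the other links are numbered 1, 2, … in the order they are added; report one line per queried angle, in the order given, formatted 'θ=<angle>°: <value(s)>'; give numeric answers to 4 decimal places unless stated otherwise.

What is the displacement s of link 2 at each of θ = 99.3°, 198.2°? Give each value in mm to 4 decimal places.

segment 1 (0° to 55.7°, dwell): s unchanged at 0.0000
θ = 99.3° falls in segment 2 (55.7° to 146.6°, cycloidal, h = 9): β = 99.3 − 55.7 = 43.6°, B = 90.9°; Δs = 9·(0.4796 − sin(2π·0.4796)/(2π)) = 4.1342; s = 0.0000 + 4.1342 = 4.1342
segment 2 (55.7° to 146.6°, cycloidal, h = 9) is passed completely: s = 0.0000 + (9) = 9.0000
θ = 198.2° falls in segment 3 (146.6° to 249.5°, simple-harmonic, h = 6): β = 198.2 − 146.6 = 51.6°, B = 102.9°; Δs = 6/2·(1 − cos(π·0.5015)) = 3.0137; s = 9.0000 + 3.0137 = 12.0137

θ=99.3°: 4.1342
θ=198.2°: 12.0137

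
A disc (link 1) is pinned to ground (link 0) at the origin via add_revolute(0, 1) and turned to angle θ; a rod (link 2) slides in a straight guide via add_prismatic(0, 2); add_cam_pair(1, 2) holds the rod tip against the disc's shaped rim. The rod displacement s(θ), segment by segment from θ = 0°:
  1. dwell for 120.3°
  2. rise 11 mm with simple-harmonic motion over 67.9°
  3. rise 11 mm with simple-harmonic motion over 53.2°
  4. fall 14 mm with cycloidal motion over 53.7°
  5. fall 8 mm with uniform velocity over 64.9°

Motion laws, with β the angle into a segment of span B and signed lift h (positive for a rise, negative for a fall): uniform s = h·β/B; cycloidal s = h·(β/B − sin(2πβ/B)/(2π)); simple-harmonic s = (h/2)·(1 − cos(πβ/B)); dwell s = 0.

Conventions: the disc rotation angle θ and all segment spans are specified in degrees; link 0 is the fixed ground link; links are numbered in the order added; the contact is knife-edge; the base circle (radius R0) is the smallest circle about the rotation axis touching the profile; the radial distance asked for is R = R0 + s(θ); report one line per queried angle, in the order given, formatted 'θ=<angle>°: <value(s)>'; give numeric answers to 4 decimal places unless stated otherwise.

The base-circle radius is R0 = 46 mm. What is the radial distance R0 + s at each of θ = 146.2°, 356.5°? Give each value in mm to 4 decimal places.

segment 1 (0° to 120.3°, dwell): s unchanged at 0.0000
θ = 146.2° falls in segment 2 (120.3° to 188.2°, simple-harmonic, h = 11): β = 146.2 − 120.3 = 25.9°, B = 67.9°; Δs = 11/2·(1 − cos(π·0.3814)) = 3.4985; s = 0.0000 + 3.4985 = 3.4985
segment 2 (120.3° to 188.2°, simple-harmonic, h = 11) is passed completely: s = 0.0000 + (11) = 11.0000
segment 3 (188.2° to 241.4°, simple-harmonic, h = 11) is passed completely: s = 11.0000 + (11) = 22.0000
segment 4 (241.4° to 295.1°, cycloidal, h = -14) is passed completely: s = 22.0000 + (-14) = 8.0000
θ = 356.5° falls in segment 5 (295.1° to 360°, uniform, h = -8): β = 356.5 − 295.1 = 61.4°, B = 64.9°; Δs = -8·61.4/64.9 = -7.5686; s = 8.0000 − 7.5686 = 0.4314
θ=146.2°: R = R0 + s = 46 + 3.4985 = 49.4985
θ=356.5°: R = R0 + s = 46 + 0.4314 = 46.4314

θ=146.2°: 49.4985
θ=356.5°: 46.4314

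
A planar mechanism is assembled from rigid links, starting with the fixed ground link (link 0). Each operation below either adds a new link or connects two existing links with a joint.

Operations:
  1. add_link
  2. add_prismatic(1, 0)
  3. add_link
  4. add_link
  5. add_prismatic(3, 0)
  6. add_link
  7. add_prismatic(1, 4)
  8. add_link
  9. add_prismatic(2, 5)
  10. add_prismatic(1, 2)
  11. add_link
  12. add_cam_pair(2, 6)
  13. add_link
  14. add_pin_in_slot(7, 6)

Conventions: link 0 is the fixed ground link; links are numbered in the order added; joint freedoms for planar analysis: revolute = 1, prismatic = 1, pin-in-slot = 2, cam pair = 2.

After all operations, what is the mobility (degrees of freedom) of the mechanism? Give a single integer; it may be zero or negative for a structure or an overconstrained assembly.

ground; <1,0,0>
#1 <2,0,0>
P:1↔0 J1 <2,1,0>
#2 <3,1,0>
#3 <4,1,0>
P:3↔0 J1 <4,2,0>
#4 <5,2,0>
P:1↔4 J1 <5,3,0>
#5 <6,3,0>
P:2↔5 J1 <6,4,0>
P:1↔2 J1 <6,5,0>
#6 <7,5,0>
C:2↔6 J2 <7,5,1>
#7 <8,5,1>
PS:7↔6 J2 <8,5,2>
3×7 − 2×5 − 1×2 = 9

M = 9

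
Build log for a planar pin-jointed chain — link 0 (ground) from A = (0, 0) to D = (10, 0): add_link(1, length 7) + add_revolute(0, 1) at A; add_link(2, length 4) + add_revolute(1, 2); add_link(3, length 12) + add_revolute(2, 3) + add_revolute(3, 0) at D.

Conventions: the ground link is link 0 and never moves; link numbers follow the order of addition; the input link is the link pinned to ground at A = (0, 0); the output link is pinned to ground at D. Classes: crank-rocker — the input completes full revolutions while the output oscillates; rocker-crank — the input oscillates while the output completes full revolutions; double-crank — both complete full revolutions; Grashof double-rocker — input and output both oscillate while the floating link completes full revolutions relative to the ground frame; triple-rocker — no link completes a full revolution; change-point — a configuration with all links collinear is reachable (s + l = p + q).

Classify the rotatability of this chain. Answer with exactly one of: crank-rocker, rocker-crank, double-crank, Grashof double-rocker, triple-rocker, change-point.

lengths: ground=10, input=7, coupler=4, output=12
sorted: s=4 (shortest), l=12 (longest), p+q=17
s + l = 16 vs p + q = 17
s + l < p + q (Grashof) with shortest = coupler link → Grashof double-rocker

Grashof double-rocker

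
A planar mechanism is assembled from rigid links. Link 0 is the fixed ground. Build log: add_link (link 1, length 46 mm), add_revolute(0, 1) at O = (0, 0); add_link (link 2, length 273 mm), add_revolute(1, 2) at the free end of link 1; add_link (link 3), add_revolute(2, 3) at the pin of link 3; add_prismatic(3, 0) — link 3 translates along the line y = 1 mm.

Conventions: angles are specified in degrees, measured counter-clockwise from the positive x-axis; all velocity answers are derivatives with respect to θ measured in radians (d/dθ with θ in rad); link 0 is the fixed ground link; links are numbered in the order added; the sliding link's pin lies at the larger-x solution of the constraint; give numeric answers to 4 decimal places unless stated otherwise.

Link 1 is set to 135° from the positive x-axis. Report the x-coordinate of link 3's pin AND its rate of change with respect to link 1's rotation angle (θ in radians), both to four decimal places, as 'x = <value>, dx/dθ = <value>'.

geometry: r = 46 mm, L = 273 mm, e = 1 mm
crank pin P = (r cos θ, r sin θ) = (-32.526912, 32.526912)
h = r sin θ − e = 32.526912 − 1 = 31.526912
x = r cos θ + √(L² − h²) = -32.526912 + 271.173476 = 238.646564
dx/dθ = −r sin θ − h·r cos θ/√(L² − h²) (θ in radians; h = 31.526912) = -28.745299

x = 238.6466, dx/dθ = -28.7453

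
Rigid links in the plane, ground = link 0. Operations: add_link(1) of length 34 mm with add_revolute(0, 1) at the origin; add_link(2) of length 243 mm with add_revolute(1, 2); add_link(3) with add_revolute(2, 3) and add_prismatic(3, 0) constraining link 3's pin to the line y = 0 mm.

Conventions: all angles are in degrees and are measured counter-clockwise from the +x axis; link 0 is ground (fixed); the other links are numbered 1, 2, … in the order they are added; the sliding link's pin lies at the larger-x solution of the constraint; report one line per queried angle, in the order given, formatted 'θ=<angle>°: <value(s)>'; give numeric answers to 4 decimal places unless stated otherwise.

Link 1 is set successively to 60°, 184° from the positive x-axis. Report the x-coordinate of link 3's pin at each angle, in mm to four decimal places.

geometry: r = 34 mm, L = 243 mm, e = 0 mm
θ=60°: crank pin P = (r cos θ, r sin θ) = (17.000000, 29.444864)
θ=60°: h = r sin θ − e = 29.444864 − 0 = 29.444864
θ=60°: x = r cos θ + √(L² − h²) = 17.000000 + 241.209453 = 258.209453
θ=184°: crank pin P = (r cos θ, r sin θ) = (-33.917178, -2.371720)
θ=184°: h = r sin θ − e = -2.371720 − 0 = -2.371720
θ=184°: x = r cos θ + √(L² − h²) = -33.917178 + 242.988426 = 209.071248

θ=60°: 258.2095
θ=184°: 209.0712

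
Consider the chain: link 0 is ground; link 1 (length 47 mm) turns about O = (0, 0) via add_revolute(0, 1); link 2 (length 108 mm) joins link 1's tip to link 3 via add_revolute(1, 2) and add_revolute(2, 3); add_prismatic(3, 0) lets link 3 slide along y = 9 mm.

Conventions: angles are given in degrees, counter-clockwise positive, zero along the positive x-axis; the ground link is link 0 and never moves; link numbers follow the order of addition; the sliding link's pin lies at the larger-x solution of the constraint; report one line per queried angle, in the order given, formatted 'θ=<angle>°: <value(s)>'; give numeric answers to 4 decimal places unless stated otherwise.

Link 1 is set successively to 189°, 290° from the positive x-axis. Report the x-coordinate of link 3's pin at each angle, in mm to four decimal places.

geometry: r = 47 mm, L = 108 mm, e = 9 mm
θ=189°: crank pin P = (r cos θ, r sin θ) = (-46.421352, -7.352420)
θ=189°: h = r sin θ − e = -7.352420 − 9 = -16.352420
θ=189°: x = r cos θ + √(L² − h²) = -46.421352 + 106.754852 = 60.333500
θ=290°: crank pin P = (r cos θ, r sin θ) = (16.074947, -44.165553)
θ=290°: h = r sin θ − e = -44.165553 − 9 = -53.165553
θ=290°: x = r cos θ + √(L² − h²) = 16.074947 + 94.007574 = 110.082521

θ=189°: 60.3335
θ=290°: 110.0825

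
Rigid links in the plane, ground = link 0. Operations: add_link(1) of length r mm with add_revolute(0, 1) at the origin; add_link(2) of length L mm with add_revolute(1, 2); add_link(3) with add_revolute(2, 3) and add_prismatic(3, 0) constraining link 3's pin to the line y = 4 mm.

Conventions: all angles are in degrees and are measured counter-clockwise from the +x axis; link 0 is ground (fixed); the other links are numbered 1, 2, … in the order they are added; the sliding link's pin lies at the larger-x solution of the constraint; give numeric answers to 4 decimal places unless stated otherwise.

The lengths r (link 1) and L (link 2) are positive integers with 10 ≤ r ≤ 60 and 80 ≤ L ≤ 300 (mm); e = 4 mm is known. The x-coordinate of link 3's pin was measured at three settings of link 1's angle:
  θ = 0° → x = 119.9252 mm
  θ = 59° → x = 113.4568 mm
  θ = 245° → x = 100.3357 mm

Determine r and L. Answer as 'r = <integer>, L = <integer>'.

constraint per measurement: (x − r cos θ)² + (r sin θ − e)² = L²
subtracting the θ₁ and θ₂ equations cancels the r² and L² terms:
r = (x₁² − x₂²) / (2[(x₁cos θ₁ + e sin θ₁) − (x₂cos θ₂ + e sin θ₂)]) = 13.0000 → r = 13
L² = (x₁ − r cos θ₁)² + (r sin θ₁ − e)² = 11448.9984 → L = 107.0000 → L = 107
check at θ₃=245°: x = 100.3357 (printed 100.3357) ✓

r = 13, L = 107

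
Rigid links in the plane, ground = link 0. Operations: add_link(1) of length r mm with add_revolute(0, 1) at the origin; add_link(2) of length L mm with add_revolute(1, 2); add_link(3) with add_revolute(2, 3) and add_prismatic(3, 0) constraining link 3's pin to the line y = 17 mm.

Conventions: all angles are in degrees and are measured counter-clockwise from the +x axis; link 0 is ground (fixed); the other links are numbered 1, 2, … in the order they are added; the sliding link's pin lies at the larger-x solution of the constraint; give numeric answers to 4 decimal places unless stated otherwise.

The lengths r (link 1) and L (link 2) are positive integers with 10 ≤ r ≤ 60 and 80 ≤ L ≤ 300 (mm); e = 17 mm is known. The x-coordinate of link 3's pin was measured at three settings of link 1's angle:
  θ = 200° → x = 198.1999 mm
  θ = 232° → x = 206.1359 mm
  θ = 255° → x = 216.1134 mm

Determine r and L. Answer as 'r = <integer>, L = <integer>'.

constraint per measurement: (x − r cos θ)² + (r sin θ − e)² = L²
subtracting the θ₁ and θ₂ equations cancels the r² and L² terms:
r = (x₁² − x₂²) / (2[(x₁cos θ₁ + e sin θ₁) − (x₂cos θ₂ + e sin θ₂)]) = 30.9999 → r = 31
L² = (x₁ − r cos θ₁)² + (r sin θ₁ − e)² = 52441.0026 → L = 229.0000 → L = 229
check at θ₃=255°: x = 216.1134 (printed 216.1134) ✓

r = 31, L = 229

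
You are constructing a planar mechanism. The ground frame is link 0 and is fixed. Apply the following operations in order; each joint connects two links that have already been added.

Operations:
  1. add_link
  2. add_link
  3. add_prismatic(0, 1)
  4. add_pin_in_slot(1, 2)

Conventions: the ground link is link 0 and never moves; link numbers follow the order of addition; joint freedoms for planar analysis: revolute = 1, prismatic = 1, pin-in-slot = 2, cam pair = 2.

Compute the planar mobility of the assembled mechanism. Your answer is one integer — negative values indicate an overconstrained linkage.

L=1 J1=0 J2=0
add link → L=2 J1=0 J2=0
add link → L=3 J1=0 J2=0
P@0,1 dof=1 J1 → L=3 J1=1 J2=0
PS@1,2 dof=2 J2 → L=3 J1=1 J2=1
M=3(L−1)−2J1−J2=3·2−2·1−1=3

M = 3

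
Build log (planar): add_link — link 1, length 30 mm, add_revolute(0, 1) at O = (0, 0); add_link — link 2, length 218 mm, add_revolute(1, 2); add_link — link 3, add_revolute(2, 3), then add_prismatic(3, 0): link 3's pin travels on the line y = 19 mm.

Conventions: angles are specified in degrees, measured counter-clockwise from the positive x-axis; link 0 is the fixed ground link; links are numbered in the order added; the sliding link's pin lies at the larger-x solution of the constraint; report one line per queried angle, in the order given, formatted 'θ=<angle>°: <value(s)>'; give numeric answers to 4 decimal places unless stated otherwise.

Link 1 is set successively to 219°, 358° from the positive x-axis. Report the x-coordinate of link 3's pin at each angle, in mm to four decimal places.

geometry: r = 30 mm, L = 218 mm, e = 19 mm
θ=219°: crank pin P = (r cos θ, r sin θ) = (-23.314379, -18.879612)
θ=219°: h = r sin θ − e = -18.879612 − 19 = -37.879612
θ=219°: x = r cos θ + √(L² − h²) = -23.314379 + 214.683802 = 191.369424
θ=358°: crank pin P = (r cos θ, r sin θ) = (29.981725, -1.046985)
θ=358°: h = r sin θ − e = -1.046985 − 19 = -20.046985
θ=358°: x = r cos θ + √(L² − h²) = 29.981725 + 217.076296 = 247.058021

θ=219°: 191.3694
θ=358°: 247.0580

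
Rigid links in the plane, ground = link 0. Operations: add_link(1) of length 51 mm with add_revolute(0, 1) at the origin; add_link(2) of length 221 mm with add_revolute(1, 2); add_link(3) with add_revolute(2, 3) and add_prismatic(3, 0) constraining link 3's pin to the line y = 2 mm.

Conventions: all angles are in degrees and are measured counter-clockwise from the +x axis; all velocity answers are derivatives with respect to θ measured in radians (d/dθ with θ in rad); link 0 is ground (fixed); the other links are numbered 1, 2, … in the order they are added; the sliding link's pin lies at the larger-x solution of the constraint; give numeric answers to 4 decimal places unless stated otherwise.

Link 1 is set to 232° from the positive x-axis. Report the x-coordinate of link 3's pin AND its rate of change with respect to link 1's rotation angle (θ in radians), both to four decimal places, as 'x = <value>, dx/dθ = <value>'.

geometry: r = 51 mm, L = 221 mm, e = 2 mm
crank pin P = (r cos θ, r sin θ) = (-31.398735, -40.188548)
h = r sin θ − e = -40.188548 − 2 = -42.188548
x = r cos θ + √(L² − h²) = -31.398735 + 216.935766 = 185.537030
dx/dθ = −r sin θ − h·r cos θ/√(L² − h²) (θ in radians; h = -42.188548) = 34.082284

x = 185.5370, dx/dθ = 34.0823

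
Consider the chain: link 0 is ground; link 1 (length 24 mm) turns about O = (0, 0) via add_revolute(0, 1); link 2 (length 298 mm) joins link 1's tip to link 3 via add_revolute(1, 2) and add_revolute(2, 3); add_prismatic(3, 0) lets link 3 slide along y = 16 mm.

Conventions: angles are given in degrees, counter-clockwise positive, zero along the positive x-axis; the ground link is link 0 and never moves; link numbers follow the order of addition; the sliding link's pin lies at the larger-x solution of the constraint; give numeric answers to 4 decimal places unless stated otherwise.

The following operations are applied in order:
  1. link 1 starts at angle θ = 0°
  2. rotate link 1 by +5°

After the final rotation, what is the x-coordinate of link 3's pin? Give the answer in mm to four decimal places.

geometry: r = 24 mm, L = 298 mm, e = 16 mm; θ starts at 0°
rotate link 1 by +5°: θ ← 0° +5° = 5°
crank pin P = (r cos θ, r sin θ) = (23.908673, 2.091738)
h = r sin θ − e = 2.091738 − 16 = -13.908262
x = r cos θ + √(L² − h²) = 23.908673 + 297.675260 = 321.583932

321.5839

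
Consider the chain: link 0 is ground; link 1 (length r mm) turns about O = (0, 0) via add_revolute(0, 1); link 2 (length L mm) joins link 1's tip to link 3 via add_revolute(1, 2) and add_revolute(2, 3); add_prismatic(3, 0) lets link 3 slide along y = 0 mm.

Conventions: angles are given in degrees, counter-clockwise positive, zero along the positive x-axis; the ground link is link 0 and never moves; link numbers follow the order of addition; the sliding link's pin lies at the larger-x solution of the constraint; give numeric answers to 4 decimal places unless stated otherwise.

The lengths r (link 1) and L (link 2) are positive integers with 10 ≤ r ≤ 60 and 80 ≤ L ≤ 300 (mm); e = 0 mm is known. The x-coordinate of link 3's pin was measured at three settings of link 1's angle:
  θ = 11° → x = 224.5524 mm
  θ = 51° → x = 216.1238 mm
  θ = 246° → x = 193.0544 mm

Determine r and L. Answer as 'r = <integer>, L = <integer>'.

constraint per measurement: (x − r cos θ)² + (r sin θ − e)² = L²
subtracting the θ₁ and θ₂ equations cancels the r² and L² terms:
r = (x₁² − x₂²) / (2[(x₁cos θ₁ + e sin θ₁) − (x₂cos θ₂ + e sin θ₂)]) = 22.0000 → r = 22
L² = (x₁ − r cos θ₁)² + (r sin θ₁ − e)² = 41209.0038 → L = 203.0000 → L = 203
check at θ₃=246°: x = 193.0544 (printed 193.0544) ✓

r = 22, L = 203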